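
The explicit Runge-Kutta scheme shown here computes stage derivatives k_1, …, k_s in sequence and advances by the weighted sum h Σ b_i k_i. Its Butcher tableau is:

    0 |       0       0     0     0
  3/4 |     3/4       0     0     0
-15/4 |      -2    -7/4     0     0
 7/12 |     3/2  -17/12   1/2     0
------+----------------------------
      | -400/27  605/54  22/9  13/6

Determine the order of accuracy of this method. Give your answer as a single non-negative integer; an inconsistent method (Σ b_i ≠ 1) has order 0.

b = (-400/27, 605/54, 22/9, 13/6)
c = (0, 3/4, -15/4, 7/12)
Ac = (0, 0, -21/16, -47/16)
Σ b_i: (-400/27)·1 + 605/54·1 + 22/9·1 + 13/6·1 = 1 ✓
b·c: 605/54·3/4 + 22/9·(-15/4) + 13/6·7/12 = 1/2 ✓
b·c²: 605/54·9/16 + 22/9·225/16 + 13/6·49/144 = 17891/432 ≠ 1/3 ⇒ order 2.
b·Ac: 22/9·(-21/16) + 13/6·(-47/16) = -919/96 ≠ 1/6

2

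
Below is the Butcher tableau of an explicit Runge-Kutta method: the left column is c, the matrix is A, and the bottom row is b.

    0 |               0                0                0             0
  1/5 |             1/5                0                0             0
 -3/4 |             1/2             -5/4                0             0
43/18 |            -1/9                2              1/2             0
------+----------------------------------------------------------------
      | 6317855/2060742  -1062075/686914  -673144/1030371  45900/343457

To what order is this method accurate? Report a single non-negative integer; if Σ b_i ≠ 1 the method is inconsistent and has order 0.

3

b = (6317855/2060742, -1062075/686914, -673144/1030371, 45900/343457)
c = (0, 1/5, -3/4, 43/18)
Ac = (0, 0, -1/4, 1/40)
Σ b_i: 6317855/2060742·1 + (-1062075/686914)·1 + (-673144/1030371)·1 + 45900/343457·1 = 1 ✓
b·c: (-1062075/686914)·1/5 + (-673144/1030371)·(-3/4) + 45900/343457·43/18 = 1/2 ✓
b·c²: (-1062075/686914)·1/25 + (-673144/1030371)·9/16 + 45900/343457·1849/324 = 1/3 ✓
b·Ac: (-673144/1030371)·(-1/4) + 45900/343457·1/40 = 1/6 ✓
b·c³: (-1062075/686914)·1/125 + (-673144/1030371)·(-27/64) + 45900/343457·79507/5832 = 773455081/370933560 ≠ 1/4 ⇒ order 3.
b·(c∘Ac): (-673144/1030371)·3/16 + 45900/343457·43/720 = -157321/1373828 ≠ 1/8
b·Ac²: (-673144/1030371)·(-1/20) + 45900/343457·289/800 = 3336053/41214840 ≠ 1/12
b·A²c: 45900/343457·(-1/8) = -11475/686914 ≠ 1/24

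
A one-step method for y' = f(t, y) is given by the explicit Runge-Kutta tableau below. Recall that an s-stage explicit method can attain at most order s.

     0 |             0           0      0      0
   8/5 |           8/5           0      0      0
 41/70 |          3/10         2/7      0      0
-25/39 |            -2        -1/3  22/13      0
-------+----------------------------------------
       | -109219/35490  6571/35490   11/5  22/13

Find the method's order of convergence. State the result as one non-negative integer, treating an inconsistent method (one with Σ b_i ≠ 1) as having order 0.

b = (-109219/35490, 6571/35490, 11/5, 22/13)
c = (0, 8/5, 41/70, -25/39)
Ac = (0, 0, 16/35, 125/273)
Σ b_i: (-109219/35490)·1 + 6571/35490·1 + 11/5·1 + 22/13·1 = 1 ✓
b·c: 6571/35490·8/5 + 11/5·41/70 + 22/13·(-25/39) = 1/2 ✓
b·c²: 6571/35490·64/25 + 11/5·1681/4900 + 22/13·625/1521 = 932114567/484438500 ≠ 1/3 ⇒ order 2.
b·Ac: 11/5·16/35 + 22/13·125/273 = 157982/88725 ≠ 1/6

2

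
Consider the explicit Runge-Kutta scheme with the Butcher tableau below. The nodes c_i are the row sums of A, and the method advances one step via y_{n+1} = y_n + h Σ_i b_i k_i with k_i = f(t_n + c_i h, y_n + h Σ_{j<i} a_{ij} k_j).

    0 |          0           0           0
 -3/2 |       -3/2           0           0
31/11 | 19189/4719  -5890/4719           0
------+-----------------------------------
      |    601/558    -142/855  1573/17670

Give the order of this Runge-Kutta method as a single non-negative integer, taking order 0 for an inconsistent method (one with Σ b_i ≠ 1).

b = (601/558, -142/855, 1573/17670)
c = (0, -3/2, 31/11)
Ac = (0, 0, 2945/1573)
Σ b_i: 601/558·1 + (-142/855)·1 + 1573/17670·1 = 1 ✓
b·c: (-142/855)·(-3/2) + 1573/17670·31/11 = 1/2 ✓
b·c²: (-142/855)·9/4 + 1573/17670·961/121 = 1/3 ✓
b·Ac: 1573/17670·2945/1573 = 1/6 ✓; 3 stages ⇒ order 3.

3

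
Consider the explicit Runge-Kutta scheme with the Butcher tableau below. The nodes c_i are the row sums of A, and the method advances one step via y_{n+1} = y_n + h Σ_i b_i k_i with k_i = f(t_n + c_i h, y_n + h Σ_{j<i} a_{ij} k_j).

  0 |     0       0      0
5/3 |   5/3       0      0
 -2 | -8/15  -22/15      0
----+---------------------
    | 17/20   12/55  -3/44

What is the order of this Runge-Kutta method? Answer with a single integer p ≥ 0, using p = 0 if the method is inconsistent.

b = (17/20, 12/55, -3/44)
c = (0, 5/3, -2)
Ac = (0, 0, -22/9)
Σ b_i: 17/20·1 + 12/55·1 + (-3/44)·1 = 1 ✓
b·c: 12/55·5/3 + (-3/44)·(-2) = 1/2 ✓
b·c²: 12/55·25/9 + (-3/44)·4 = 1/3 ✓
b·Ac: (-3/44)·(-22/9) = 1/6 ✓; 3 stages ⇒ order 3.

3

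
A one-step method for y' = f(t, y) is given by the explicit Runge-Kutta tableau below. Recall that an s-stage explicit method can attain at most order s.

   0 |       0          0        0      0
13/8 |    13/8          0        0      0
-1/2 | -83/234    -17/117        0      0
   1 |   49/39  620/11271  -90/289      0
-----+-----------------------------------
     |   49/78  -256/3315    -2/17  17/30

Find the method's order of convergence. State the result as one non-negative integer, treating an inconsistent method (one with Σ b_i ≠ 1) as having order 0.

b = (49/78, -256/3315, -2/17, 17/30)
c = (0, 13/8, -1/2, 1)
Ac = (0, 0, -17/72, 25/102)
Σ b_i: 49/78·1 + (-256/3315)·1 + (-2/17)·1 + 17/30·1 = 1 ✓
b·c: (-256/3315)·13/8 + (-2/17)·(-1/2) + 17/30·1 = 1/2 ✓
b·c²: (-256/3315)·169/64 + (-2/17)·1/4 + 17/30·1 = 1/3 ✓
b·Ac: (-2/17)·(-17/72) + 17/30·25/102 = 1/6 ✓
b·c³: (-256/3315)·2197/512 + (-2/17)·(-1/8) + 17/30·1 = 1/4 ✓
b·(c∘Ac): (-2/17)·17/144 + 17/30·25/102 = 1/8 ✓
b·Ac²: (-2/17)·(-221/576) + 17/30·55/816 = 1/12 ✓
b·A²c: 17/30·5/68 = 1/24 ✓; 4 stages ⇒ order 4.

4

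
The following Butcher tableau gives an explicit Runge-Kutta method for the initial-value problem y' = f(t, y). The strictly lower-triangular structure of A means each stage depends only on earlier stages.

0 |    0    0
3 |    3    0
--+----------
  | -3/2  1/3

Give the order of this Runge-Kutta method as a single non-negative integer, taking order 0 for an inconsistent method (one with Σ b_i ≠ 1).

0

b = (-3/2, 1/3)
c = (0, 3)
Σ b_i: (-3/2)·1 + 1/3·1 = -7/6 ≠ 1 ⇒ order 0.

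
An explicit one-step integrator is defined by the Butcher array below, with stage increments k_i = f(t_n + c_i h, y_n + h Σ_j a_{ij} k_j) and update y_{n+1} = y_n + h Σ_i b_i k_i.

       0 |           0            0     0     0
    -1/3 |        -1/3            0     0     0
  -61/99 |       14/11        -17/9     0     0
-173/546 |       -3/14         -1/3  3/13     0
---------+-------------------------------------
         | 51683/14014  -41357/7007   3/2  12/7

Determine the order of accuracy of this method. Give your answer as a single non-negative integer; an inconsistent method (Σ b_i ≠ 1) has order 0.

b = (51683/14014, -41357/7007, 3/2, 12/7)
c = (0, -1/3, -61/99, -173/546)
Ac = (0, 0, 17/27, -40/1287)
Σ b_i: 51683/14014·1 + (-41357/7007)·1 + 3/2·1 + 12/7·1 = 1 ✓
b·c: (-41357/7007)·(-1/3) + 3/2·(-61/99) + 12/7·(-173/546) = 1/2 ✓
b·c²: (-41357/7007)·1/9 + 3/2·3721/9801 + 12/7·29929/298116 = 32490427/378756378 ≠ 1/3 ⇒ order 2.
b·Ac: 3/2·17/27 + 12/7·(-40/1287) = 16057/18018 ≠ 1/6

2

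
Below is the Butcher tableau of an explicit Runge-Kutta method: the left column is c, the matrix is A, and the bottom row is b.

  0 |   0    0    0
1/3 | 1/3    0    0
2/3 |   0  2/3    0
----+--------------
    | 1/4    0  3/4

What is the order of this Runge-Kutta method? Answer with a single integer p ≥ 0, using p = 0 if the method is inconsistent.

3

b = (1/4, 0, 3/4)
c = (0, 1/3, 2/3)
Ac = (0, 0, 2/9)
Σ b_i: 1/4·1 + 3/4·1 = 1 ✓
b·c: 3/4·2/3 = 1/2 ✓
b·c²: 3/4·4/9 = 1/3 ✓
b·Ac: 3/4·2/9 = 1/6 ✓; 3 stages ⇒ order 3.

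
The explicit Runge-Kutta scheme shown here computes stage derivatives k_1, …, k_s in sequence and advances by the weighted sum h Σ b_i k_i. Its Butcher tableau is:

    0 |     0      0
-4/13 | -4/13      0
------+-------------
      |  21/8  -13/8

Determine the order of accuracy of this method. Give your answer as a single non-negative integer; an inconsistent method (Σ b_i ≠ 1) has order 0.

2

b = (21/8, -13/8)
c = (0, -4/13)
Σ b_i: 21/8·1 + (-13/8)·1 = 1 ✓
b·c: (-13/8)·(-4/13) = 1/2 ✓; 2 stages ⇒ order 2.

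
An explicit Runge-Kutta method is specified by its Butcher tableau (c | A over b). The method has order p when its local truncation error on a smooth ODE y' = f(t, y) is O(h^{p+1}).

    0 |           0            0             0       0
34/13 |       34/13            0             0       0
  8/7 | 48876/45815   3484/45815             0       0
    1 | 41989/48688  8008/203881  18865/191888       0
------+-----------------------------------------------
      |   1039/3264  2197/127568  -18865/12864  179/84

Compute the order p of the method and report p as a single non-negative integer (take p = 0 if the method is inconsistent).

b = (1039/3264, 2197/127568, -18865/12864, 179/84)
c = (0, 34/13, 8/7, 1)
Ac = (0, 0, 536/2695, 77/358)
Σ b_i: 1039/3264·1 + 2197/127568·1 + (-18865/12864)·1 + 179/84·1 = 1 ✓
b·c: 2197/127568·34/13 + (-18865/12864)·8/7 + 179/84·1 = 1/2 ✓
b·c²: 2197/127568·1156/169 + (-18865/12864)·64/49 + 179/84·1 = 1/3 ✓
b·Ac: (-18865/12864)·536/2695 + 179/84·77/358 = 1/6 ✓
b·c³: 2197/127568·39304/2197 + (-18865/12864)·512/343 + 179/84·1 = 1/4 ✓
b·(c∘Ac): (-18865/12864)·4288/18865 + 179/84·77/358 = 1/8 ✓
b·Ac²: (-18865/12864)·18224/35035 + 179/84·924/2327 = 1/12 ✓
b·A²c: 179/84·7/358 = 1/24 ✓; 4 stages ⇒ order 4.

4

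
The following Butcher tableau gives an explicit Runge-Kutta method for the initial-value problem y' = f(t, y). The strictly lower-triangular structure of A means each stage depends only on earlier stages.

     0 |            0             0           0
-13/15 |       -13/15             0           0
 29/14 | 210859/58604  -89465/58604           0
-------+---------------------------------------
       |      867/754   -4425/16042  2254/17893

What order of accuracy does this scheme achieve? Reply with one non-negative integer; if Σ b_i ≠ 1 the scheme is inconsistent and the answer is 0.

b = (867/754, -4425/16042, 2254/17893)
c = (0, -13/15, 29/14)
Ac = (0, 0, 17893/13524)
Σ b_i: 867/754·1 + (-4425/16042)·1 + 2254/17893·1 = 1 ✓
b·c: (-4425/16042)·(-13/15) + 2254/17893·29/14 = 1/2 ✓
b·c²: (-4425/16042)·169/225 + 2254/17893·841/196 = 1/3 ✓
b·Ac: 2254/17893·17893/13524 = 1/6 ✓; 3 stages ⇒ order 3.

3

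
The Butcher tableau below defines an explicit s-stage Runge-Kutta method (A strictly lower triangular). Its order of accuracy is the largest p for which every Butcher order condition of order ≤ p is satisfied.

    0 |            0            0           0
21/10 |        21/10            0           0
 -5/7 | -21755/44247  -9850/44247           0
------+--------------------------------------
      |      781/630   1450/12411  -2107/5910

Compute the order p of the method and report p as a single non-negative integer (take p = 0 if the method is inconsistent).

b = (781/630, 1450/12411, -2107/5910)
c = (0, 21/10, -5/7)
Ac = (0, 0, -985/2107)
Σ b_i: 781/630·1 + 1450/12411·1 + (-2107/5910)·1 = 1 ✓
b·c: 1450/12411·21/10 + (-2107/5910)·(-5/7) = 1/2 ✓
b·c²: 1450/12411·441/100 + (-2107/5910)·25/49 = 1/3 ✓
b·Ac: (-2107/5910)·(-985/2107) = 1/6 ✓; 3 stages ⇒ order 3.

3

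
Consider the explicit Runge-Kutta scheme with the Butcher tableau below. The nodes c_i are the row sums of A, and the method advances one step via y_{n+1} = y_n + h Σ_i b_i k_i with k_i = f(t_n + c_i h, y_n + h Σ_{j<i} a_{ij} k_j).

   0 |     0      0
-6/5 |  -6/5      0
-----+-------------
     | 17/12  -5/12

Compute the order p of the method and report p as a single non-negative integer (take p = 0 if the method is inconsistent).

b = (17/12, -5/12)
c = (0, -6/5)
Σ b_i: 17/12·1 + (-5/12)·1 = 1 ✓
b·c: (-5/12)·(-6/5) = 1/2 ✓; 2 stages ⇒ order 2.

2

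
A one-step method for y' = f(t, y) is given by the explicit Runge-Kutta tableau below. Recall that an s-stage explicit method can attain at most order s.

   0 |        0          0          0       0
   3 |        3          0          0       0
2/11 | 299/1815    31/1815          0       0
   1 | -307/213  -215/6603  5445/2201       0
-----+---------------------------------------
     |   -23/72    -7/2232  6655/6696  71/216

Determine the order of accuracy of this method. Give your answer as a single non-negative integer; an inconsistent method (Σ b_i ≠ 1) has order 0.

4

b = (-23/72, -7/2232, 6655/6696, 71/216)
c = (0, 3, 2/11, 1)
Ac = (0, 0, 31/605, 25/71)
Σ b_i: (-23/72)·1 + (-7/2232)·1 + 6655/6696·1 + 71/216·1 = 1 ✓
b·c: (-7/2232)·3 + 6655/6696·2/11 + 71/216·1 = 1/2 ✓
b·c²: (-7/2232)·9 + 6655/6696·4/121 + 71/216·1 = 1/3 ✓
b·Ac: 6655/6696·31/605 + 71/216·25/71 = 1/6 ✓
b·c³: (-7/2232)·27 + 6655/6696·8/1331 + 71/216·1 = 1/4 ✓
b·(c∘Ac): 6655/6696·62/6655 + 71/216·25/71 = 1/8 ✓
b·Ac²: 6655/6696·93/605 + 71/216·(-15/71) = 1/12 ✓
b·A²c: 71/216·9/71 = 1/24 ✓; 4 stages ⇒ order 4.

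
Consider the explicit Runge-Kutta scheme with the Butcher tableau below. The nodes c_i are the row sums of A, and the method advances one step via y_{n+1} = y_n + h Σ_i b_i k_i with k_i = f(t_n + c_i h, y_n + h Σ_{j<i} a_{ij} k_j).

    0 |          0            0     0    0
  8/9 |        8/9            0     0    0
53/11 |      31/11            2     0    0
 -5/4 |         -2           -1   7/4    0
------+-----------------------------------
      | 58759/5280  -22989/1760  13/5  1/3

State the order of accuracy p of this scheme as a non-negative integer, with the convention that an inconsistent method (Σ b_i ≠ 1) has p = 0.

b = (58759/5280, -22989/1760, 13/5, 1/3)
c = (0, 8/9, 53/11, -5/4)
Ac = (0, 0, 16/9, 2987/396)
Σ b_i: 58759/5280·1 + (-22989/1760)·1 + 13/5·1 + 1/3·1 = 1 ✓
b·c: (-22989/1760)·8/9 + 13/5·53/11 + 1/3·(-5/4) = 1/2 ✓
b·c²: (-22989/1760)·64/81 + 13/5·2809/121 + 1/3·25/16 = 13214093/261360 ≠ 1/3 ⇒ order 2.
b·Ac: 13/5·16/9 + 1/3·2987/396 = 42391/5940 ≠ 1/6

2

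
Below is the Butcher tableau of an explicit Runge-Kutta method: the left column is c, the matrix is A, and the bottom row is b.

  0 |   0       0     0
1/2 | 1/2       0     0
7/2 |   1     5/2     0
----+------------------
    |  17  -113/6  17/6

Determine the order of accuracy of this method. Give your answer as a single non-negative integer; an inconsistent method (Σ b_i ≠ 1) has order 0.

2

b = (17, -113/6, 17/6)
c = (0, 1/2, 7/2)
Ac = (0, 0, 5/4)
Σ b_i: 17·1 + (-113/6)·1 + 17/6·1 = 1 ✓
b·c: (-113/6)·1/2 + 17/6·7/2 = 1/2 ✓
b·c²: (-113/6)·1/4 + 17/6·49/4 = 30 ≠ 1/3 ⇒ order 2.
b·Ac: 17/6·5/4 = 85/24 ≠ 1/6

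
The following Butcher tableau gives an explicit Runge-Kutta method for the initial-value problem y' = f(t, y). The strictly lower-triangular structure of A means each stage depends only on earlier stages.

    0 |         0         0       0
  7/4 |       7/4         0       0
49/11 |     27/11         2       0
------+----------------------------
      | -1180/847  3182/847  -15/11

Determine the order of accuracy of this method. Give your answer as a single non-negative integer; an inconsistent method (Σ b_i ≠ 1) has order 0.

b = (-1180/847, 3182/847, -15/11)
c = (0, 7/4, 49/11)
Ac = (0, 0, 7/2)
Σ b_i: (-1180/847)·1 + 3182/847·1 + (-15/11)·1 = 1 ✓
b·c: 3182/847·7/4 + (-15/11)·49/11 = 1/2 ✓
b·c²: 3182/847·49/16 + (-15/11)·2401/121 = -165613/10648 ≠ 1/3 ⇒ order 2.
b·Ac: (-15/11)·7/2 = -105/22 ≠ 1/6

2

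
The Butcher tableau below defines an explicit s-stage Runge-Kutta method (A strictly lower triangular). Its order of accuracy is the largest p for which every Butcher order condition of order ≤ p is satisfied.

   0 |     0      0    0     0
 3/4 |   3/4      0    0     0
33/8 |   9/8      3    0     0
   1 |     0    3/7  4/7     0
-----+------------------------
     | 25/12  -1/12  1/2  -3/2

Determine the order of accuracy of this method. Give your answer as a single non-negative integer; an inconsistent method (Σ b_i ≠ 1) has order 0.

b = (25/12, -1/12, 1/2, -3/2)
c = (0, 3/4, 33/8, 1)
Ac = (0, 0, 9/4, 75/28)
Σ b_i: 25/12·1 + (-1/12)·1 + 1/2·1 + (-3/2)·1 = 1 ✓
b·c: (-1/12)·3/4 + 1/2·33/8 + (-3/2)·1 = 1/2 ✓
b·c²: (-1/12)·9/16 + 1/2·1089/64 + (-3/2)·1 = 891/128 ≠ 1/3 ⇒ order 2.
b·Ac: 1/2·9/4 + (-3/2)·75/28 = -81/28 ≠ 1/6

2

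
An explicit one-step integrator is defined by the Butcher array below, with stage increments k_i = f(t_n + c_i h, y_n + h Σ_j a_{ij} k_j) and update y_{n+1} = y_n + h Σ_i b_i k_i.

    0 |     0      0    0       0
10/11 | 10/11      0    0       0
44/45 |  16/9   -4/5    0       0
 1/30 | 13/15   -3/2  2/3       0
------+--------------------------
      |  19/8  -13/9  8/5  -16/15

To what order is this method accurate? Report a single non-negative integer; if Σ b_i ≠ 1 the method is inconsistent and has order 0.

0

b = (19/8, -13/9, 8/5, -16/15)
c = (0, 10/11, 44/45, 1/30)
Ac = (0, 0, -8/11, -1057/1485)
Σ b_i: 19/8·1 + (-13/9)·1 + 8/5·1 + (-16/15)·1 = 527/360 ≠ 1 ⇒ order 0.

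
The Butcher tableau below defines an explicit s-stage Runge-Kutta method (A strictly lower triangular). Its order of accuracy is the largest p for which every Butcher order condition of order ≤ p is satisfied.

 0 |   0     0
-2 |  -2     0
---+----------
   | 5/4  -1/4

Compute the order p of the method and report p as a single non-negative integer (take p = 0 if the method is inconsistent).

2

b = (5/4, -1/4)
c = (0, -2)
Σ b_i: 5/4·1 + (-1/4)·1 = 1 ✓
b·c: (-1/4)·(-2) = 1/2 ✓; 2 stages ⇒ order 2.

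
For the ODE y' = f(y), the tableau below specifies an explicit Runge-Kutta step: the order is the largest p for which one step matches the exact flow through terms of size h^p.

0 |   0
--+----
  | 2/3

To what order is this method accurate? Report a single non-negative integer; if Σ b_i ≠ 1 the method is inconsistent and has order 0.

b = (2/3)
c = (0)
Σ b_i: 2/3·1 = 2/3 ≠ 1 ⇒ order 0.

0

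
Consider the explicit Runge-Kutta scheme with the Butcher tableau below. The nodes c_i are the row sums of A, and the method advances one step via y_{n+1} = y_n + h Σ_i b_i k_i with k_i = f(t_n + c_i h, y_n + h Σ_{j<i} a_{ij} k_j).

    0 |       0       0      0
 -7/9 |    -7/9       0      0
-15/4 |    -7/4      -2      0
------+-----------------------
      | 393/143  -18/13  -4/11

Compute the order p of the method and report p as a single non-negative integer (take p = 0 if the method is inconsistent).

1

b = (393/143, -18/13, -4/11)
c = (0, -7/9, -15/4)
Ac = (0, 0, 14/9)
Σ b_i: 393/143·1 + (-18/13)·1 + (-4/11)·1 = 1 ✓
b·c: (-18/13)·(-7/9) + (-4/11)·(-15/4) = 349/143 ≠ 1/2 ⇒ order 1.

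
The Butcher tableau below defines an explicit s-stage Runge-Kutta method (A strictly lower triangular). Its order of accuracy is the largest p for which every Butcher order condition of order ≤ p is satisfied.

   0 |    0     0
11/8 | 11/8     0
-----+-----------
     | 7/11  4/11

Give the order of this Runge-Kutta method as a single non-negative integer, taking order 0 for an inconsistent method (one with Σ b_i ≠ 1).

2

b = (7/11, 4/11)
c = (0, 11/8)
Σ b_i: 7/11·1 + 4/11·1 = 1 ✓
b·c: 4/11·11/8 = 1/2 ✓; 2 stages ⇒ order 2.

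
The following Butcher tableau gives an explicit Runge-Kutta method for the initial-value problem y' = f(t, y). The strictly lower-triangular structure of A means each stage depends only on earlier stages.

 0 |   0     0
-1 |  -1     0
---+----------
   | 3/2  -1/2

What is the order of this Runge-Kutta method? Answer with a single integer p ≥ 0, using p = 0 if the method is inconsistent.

2

b = (3/2, -1/2)
c = (0, -1)
Σ b_i: 3/2·1 + (-1/2)·1 = 1 ✓
b·c: (-1/2)·(-1) = 1/2 ✓; 2 stages ⇒ order 2.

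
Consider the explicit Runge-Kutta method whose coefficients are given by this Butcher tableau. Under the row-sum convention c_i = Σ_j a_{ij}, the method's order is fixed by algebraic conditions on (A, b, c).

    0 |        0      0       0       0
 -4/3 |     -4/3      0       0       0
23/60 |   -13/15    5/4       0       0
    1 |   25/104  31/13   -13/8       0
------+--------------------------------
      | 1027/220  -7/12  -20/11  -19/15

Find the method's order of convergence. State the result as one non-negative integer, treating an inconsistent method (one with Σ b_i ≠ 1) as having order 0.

b = (1027/220, -7/12, -20/11, -19/15)
c = (0, -4/3, 23/60, 1)
Ac = (0, 0, -5/3, -7909/2080)
Σ b_i: 1027/220·1 + (-7/12)·1 + (-20/11)·1 + (-19/15)·1 = 1 ✓
b·c: (-7/12)·(-4/3) + (-20/11)·23/60 + (-19/15)·1 = -587/495 ≠ 1/2 ⇒ order 1.

1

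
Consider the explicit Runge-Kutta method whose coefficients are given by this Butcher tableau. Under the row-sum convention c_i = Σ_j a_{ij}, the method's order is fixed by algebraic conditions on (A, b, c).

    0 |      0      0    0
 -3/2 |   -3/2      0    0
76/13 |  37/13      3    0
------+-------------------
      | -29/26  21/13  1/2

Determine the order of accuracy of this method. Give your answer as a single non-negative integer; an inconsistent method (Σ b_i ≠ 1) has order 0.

b = (-29/26, 21/13, 1/2)
c = (0, -3/2, 76/13)
Ac = (0, 0, -9/2)
Σ b_i: (-29/26)·1 + 21/13·1 + 1/2·1 = 1 ✓
b·c: 21/13·(-3/2) + 1/2·76/13 = 1/2 ✓
b·c²: 21/13·9/4 + 1/2·5776/169 = 14009/676 ≠ 1/3 ⇒ order 2.
b·Ac: 1/2·(-9/2) = -9/4 ≠ 1/6

2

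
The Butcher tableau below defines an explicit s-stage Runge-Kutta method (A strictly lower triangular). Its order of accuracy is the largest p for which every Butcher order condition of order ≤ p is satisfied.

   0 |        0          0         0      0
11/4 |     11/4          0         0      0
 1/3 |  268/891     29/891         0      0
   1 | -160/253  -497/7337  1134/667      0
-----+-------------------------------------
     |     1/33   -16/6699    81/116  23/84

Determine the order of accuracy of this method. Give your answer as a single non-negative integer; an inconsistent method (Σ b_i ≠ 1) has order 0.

b = (1/33, -16/6699, 81/116, 23/84)
c = (0, 11/4, 1/3, 1)
Ac = (0, 0, 29/324, 35/92)
Σ b_i: 1/33·1 + (-16/6699)·1 + 81/116·1 + 23/84·1 = 1 ✓
b·c: (-16/6699)·11/4 + 81/116·1/3 + 23/84·1 = 1/2 ✓
b·c²: (-16/6699)·121/16 + 81/116·1/9 + 23/84·1 = 1/3 ✓
b·Ac: 81/116·29/324 + 23/84·35/92 = 1/6 ✓
b·c³: (-16/6699)·1331/64 + 81/116·1/27 + 23/84·1 = 1/4 ✓
b·(c∘Ac): 81/116·29/972 + 23/84·35/92 = 1/8 ✓
b·Ac²: 81/116·319/1296 + 23/84·(-119/368) = 1/12 ✓
b·A²c: 23/84·7/46 = 1/24 ✓; 4 stages ⇒ order 4.

4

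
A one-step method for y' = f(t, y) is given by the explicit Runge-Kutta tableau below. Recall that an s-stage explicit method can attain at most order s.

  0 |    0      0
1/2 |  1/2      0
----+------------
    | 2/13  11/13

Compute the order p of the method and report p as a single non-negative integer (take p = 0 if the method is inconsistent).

b = (2/13, 11/13)
c = (0, 1/2)
Σ b_i: 2/13·1 + 11/13·1 = 1 ✓
b·c: 11/13·1/2 = 11/26 ≠ 1/2 ⇒ order 1.

1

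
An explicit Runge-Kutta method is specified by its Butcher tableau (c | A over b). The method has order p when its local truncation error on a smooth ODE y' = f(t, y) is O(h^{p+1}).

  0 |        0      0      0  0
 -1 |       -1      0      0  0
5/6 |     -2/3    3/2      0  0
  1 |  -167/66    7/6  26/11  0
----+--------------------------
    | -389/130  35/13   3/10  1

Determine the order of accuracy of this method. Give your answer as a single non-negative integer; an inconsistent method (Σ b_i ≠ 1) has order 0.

b = (-389/130, 35/13, 3/10, 1)
c = (0, -1, 5/6, 1)
Ac = (0, 0, -3/2, 53/66)
Σ b_i: (-389/130)·1 + 35/13·1 + 3/10·1 + 1·1 = 1 ✓
b·c: 35/13·(-1) + 3/10·5/6 + 1·1 = -75/52 ≠ 1/2 ⇒ order 1.

1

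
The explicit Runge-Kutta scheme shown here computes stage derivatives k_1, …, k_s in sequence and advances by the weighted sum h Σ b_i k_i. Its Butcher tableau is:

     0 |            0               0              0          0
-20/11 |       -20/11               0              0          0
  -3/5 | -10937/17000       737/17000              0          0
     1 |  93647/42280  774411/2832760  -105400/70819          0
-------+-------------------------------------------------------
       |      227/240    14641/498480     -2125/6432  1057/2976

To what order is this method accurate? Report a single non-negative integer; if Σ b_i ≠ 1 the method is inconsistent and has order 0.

4

b = (227/240, 14641/498480, -2125/6432, 1057/2976)
c = (0, -20/11, -3/5, 1)
Ac = (0, 0, -67/850, 837/2114)
Σ b_i: 227/240·1 + 14641/498480·1 + (-2125/6432)·1 + 1057/2976·1 = 1 ✓
b·c: 14641/498480·(-20/11) + (-2125/6432)·(-3/5) + 1057/2976·1 = 1/2 ✓
b·c²: 14641/498480·400/121 + (-2125/6432)·9/25 + 1057/2976·1 = 1/3 ✓
b·Ac: (-2125/6432)·(-67/850) + 1057/2976·837/2114 = 1/6 ✓
b·c³: 14641/498480·(-8000/1331) + (-2125/6432)·(-27/125) + 1057/2976·1 = 1/4 ✓
b·(c∘Ac): (-2125/6432)·201/4250 + 1057/2976·837/2114 = 1/8 ✓
b·Ac²: (-2125/6432)·134/935 + 1057/2976·4278/11627 = 1/12 ✓
b·A²c: 1057/2976·124/1057 = 1/24 ✓; 4 stages ⇒ order 4.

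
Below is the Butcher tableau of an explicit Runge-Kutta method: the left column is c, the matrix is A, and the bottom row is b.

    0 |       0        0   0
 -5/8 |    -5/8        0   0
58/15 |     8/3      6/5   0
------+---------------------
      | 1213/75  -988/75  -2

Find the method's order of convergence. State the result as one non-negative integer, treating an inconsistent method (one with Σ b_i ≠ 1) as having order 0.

b = (1213/75, -988/75, -2)
c = (0, -5/8, 58/15)
Ac = (0, 0, -3/4)
Σ b_i: 1213/75·1 + (-988/75)·1 + (-2)·1 = 1 ✓
b·c: (-988/75)·(-5/8) + (-2)·58/15 = 1/2 ✓
b·c²: (-988/75)·25/64 + (-2)·3364/225 = -126173/3600 ≠ 1/3 ⇒ order 2.
b·Ac: (-2)·(-3/4) = 3/2 ≠ 1/6

2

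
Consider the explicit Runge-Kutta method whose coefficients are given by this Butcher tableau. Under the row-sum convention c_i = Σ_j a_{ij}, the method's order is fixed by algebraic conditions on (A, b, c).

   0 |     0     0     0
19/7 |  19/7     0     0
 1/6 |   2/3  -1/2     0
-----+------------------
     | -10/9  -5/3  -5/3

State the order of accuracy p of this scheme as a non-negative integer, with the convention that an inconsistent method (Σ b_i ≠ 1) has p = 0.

b = (-10/9, -5/3, -5/3)
c = (0, 19/7, 1/6)
Ac = (0, 0, -19/14)
Σ b_i: (-10/9)·1 + (-5/3)·1 + (-5/3)·1 = -40/9 ≠ 1 ⇒ order 0.

0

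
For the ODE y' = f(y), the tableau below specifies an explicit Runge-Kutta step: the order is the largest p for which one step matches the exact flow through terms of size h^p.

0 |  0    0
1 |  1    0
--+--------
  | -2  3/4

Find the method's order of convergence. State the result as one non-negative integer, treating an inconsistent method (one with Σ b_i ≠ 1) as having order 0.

b = (-2, 3/4)
c = (0, 1)
Σ b_i: (-2)·1 + 3/4·1 = -5/4 ≠ 1 ⇒ order 0.

0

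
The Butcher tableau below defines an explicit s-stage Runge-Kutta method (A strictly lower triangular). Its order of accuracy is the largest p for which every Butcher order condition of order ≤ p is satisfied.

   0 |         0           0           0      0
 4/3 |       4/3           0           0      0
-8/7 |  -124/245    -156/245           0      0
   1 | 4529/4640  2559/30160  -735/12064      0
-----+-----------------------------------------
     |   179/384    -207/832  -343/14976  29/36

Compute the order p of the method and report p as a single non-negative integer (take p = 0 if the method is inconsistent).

4

b = (179/384, -207/832, -343/14976, 29/36)
c = (0, 4/3, -8/7, 1)
Ac = (0, 0, -208/245, 53/290)
Σ b_i: 179/384·1 + (-207/832)·1 + (-343/14976)·1 + 29/36·1 = 1 ✓
b·c: (-207/832)·4/3 + (-343/14976)·(-8/7) + 29/36·1 = 1/2 ✓
b·c²: (-207/832)·16/9 + (-343/14976)·64/49 + 29/36·1 = 1/3 ✓
b·Ac: (-343/14976)·(-208/245) + 29/36·53/290 = 1/6 ✓
b·c³: (-207/832)·64/27 + (-343/14976)·(-512/343) + 29/36·1 = 1/4 ✓
b·(c∘Ac): (-343/14976)·1664/1715 + 29/36·53/290 = 1/8 ✓
b·Ac²: (-343/14976)·(-832/735) + 29/36·31/435 = 1/12 ✓
b·A²c: 29/36·3/58 = 1/24 ✓; 4 stages ⇒ order 4.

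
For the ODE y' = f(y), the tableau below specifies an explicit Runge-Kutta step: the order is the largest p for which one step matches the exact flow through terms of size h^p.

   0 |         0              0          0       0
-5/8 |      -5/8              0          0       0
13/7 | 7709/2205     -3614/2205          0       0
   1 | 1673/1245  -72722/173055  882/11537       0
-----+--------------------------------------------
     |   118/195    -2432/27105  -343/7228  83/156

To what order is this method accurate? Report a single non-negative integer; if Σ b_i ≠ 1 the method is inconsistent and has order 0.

4

b = (118/195, -2432/27105, -343/7228, 83/156)
c = (0, -5/8, 13/7, 1)
Ac = (0, 0, 1807/1764, 403/996)
Σ b_i: 118/195·1 + (-2432/27105)·1 + (-343/7228)·1 + 83/156·1 = 1 ✓
b·c: (-2432/27105)·(-5/8) + (-343/7228)·13/7 + 83/156·1 = 1/2 ✓
b·c²: (-2432/27105)·25/64 + (-343/7228)·169/49 + 83/156·1 = 1/3 ✓
b·Ac: (-343/7228)·1807/1764 + 83/156·403/996 = 1/6 ✓
b·c³: (-2432/27105)·(-125/512) + (-343/7228)·2197/343 + 83/156·1 = 1/4 ✓
b·(c∘Ac): (-343/7228)·23491/12348 + 83/156·403/996 = 1/8 ✓
b·Ac²: (-343/7228)·(-9035/14112) + 83/156·793/7968 = 1/12 ✓
b·A²c: 83/156·13/166 = 1/24 ✓; 4 stages ⇒ order 4.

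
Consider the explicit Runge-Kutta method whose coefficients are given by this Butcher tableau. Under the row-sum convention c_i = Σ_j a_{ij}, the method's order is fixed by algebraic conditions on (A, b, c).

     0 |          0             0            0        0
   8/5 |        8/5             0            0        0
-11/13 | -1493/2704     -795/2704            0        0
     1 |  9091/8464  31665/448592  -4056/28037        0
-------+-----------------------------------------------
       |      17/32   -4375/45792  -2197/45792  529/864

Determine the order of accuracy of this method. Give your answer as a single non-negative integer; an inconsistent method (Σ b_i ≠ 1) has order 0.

b = (17/32, -4375/45792, -2197/45792, 529/864)
c = (0, 8/5, -11/13, 1)
Ac = (0, 0, -159/338, 249/1058)
Σ b_i: 17/32·1 + (-4375/45792)·1 + (-2197/45792)·1 + 529/864·1 = 1 ✓
b·c: (-4375/45792)·8/5 + (-2197/45792)·(-11/13) + 529/864·1 = 1/2 ✓
b·c²: (-4375/45792)·64/25 + (-2197/45792)·121/169 + 529/864·1 = 1/3 ✓
b·Ac: (-2197/45792)·(-159/338) + 529/864·249/1058 = 1/6 ✓
b·c³: (-4375/45792)·512/125 + (-2197/45792)·(-1331/2197) + 529/864·1 = 1/4 ✓
b·(c∘Ac): (-2197/45792)·1749/4394 + 529/864·249/1058 = 1/8 ✓
b·Ac²: (-2197/45792)·(-636/845) + 529/864·204/2645 = 1/12 ✓
b·A²c: 529/864·36/529 = 1/24 ✓; 4 stages ⇒ order 4.

4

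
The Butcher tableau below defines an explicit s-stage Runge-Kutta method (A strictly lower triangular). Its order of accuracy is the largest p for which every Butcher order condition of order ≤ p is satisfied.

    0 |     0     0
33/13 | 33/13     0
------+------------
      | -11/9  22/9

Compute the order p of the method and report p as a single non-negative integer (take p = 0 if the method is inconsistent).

0

b = (-11/9, 22/9)
c = (0, 33/13)
Σ b_i: (-11/9)·1 + 22/9·1 = 11/9 ≠ 1 ⇒ order 0.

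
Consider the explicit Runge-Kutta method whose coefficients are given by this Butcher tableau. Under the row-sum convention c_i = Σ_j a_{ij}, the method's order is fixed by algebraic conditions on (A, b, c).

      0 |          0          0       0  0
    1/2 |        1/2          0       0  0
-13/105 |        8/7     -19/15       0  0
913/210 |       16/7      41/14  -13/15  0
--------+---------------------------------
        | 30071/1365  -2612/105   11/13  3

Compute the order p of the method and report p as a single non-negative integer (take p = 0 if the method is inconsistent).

2

b = (30071/1365, -2612/105, 11/13, 3)
c = (0, 1/2, -13/105, 913/210)
Ac = (0, 0, -19/30, 9901/6300)
Σ b_i: 30071/1365·1 + (-2612/105)·1 + 11/13·1 + 3·1 = 1 ✓
b·c: (-2612/105)·1/2 + 11/13·(-13/105) + 3·913/210 = 1/2 ✓
b·c²: (-2612/105)·1/4 + 11/13·169/11025 + 3·833569/44100 = 2227019/44100 ≠ 1/3 ⇒ order 2.
b·Ac: 11/13·(-19/30) + 3·9901/6300 = 114083/27300 ≠ 1/6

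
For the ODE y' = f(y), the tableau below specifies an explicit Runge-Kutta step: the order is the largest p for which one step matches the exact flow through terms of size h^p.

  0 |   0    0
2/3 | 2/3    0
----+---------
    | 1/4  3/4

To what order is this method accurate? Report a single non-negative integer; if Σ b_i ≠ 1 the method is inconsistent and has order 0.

2

b = (1/4, 3/4)
c = (0, 2/3)
Σ b_i: 1/4·1 + 3/4·1 = 1 ✓
b·c: 3/4·2/3 = 1/2 ✓; 2 stages ⇒ order 2.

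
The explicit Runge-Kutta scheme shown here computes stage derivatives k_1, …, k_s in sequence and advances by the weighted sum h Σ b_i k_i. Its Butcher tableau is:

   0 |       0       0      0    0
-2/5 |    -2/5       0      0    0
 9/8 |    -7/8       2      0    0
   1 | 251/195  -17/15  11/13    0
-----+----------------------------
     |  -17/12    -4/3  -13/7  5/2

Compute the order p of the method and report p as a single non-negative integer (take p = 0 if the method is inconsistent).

0

b = (-17/12, -4/3, -13/7, 5/2)
c = (0, -2/5, 9/8, 1)
Ac = (0, 0, -4/5, 10961/7800)
Σ b_i: (-17/12)·1 + (-4/3)·1 + (-13/7)·1 + 5/2·1 = -59/28 ≠ 1 ⇒ order 0.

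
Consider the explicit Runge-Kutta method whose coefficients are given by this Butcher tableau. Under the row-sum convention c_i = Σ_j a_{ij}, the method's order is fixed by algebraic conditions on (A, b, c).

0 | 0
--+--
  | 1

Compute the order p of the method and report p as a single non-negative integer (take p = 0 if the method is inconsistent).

1

b = (1)
c = (0)
Σ b_i: 1·1 = 1 ✓; 1 stage ⇒ order 1.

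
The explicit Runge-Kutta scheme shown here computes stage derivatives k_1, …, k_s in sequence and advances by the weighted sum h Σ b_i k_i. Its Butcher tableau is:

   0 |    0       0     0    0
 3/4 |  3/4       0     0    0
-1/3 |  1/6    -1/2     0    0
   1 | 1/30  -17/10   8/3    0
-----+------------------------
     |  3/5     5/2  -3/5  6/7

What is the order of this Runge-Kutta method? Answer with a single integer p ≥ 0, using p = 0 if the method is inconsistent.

b = (3/5, 5/2, -3/5, 6/7)
c = (0, 3/4, -1/3, 1)
Ac = (0, 0, -3/8, -779/360)
Σ b_i: 3/5·1 + 5/2·1 + (-3/5)·1 + 6/7·1 = 47/14 ≠ 1 ⇒ order 0.

0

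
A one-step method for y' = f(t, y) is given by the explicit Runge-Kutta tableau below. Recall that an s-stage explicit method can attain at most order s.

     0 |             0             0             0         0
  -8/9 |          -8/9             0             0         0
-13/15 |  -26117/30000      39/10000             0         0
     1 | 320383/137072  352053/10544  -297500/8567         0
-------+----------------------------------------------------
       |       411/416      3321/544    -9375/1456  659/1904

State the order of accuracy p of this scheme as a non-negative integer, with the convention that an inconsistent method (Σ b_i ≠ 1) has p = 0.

4

b = (411/416, 3321/544, -9375/1456, 659/1904)
c = (0, -8/9, -13/15, 1)
Ac = (0, 0, -13/3750, 1649/3954)
Σ b_i: 411/416·1 + 3321/544·1 + (-9375/1456)·1 + 659/1904·1 = 1 ✓
b·c: 3321/544·(-8/9) + (-9375/1456)·(-13/15) + 659/1904·1 = 1/2 ✓
b·c²: 3321/544·64/81 + (-9375/1456)·169/225 + 659/1904·1 = 1/3 ✓
b·Ac: (-9375/1456)·(-13/3750) + 659/1904·1649/3954 = 1/6 ✓
b·c³: 3321/544·(-512/729) + (-9375/1456)·(-2197/3375) + 659/1904·1 = 1/4 ✓
b·(c∘Ac): (-9375/1456)·169/56250 + 659/1904·1649/3954 = 1/8 ✓
b·Ac²: (-9375/1456)·52/16875 + 659/1904·1768/5931 = 1/12 ✓
b·A²c: 659/1904·238/1977 = 1/24 ✓; 4 stages ⇒ order 4.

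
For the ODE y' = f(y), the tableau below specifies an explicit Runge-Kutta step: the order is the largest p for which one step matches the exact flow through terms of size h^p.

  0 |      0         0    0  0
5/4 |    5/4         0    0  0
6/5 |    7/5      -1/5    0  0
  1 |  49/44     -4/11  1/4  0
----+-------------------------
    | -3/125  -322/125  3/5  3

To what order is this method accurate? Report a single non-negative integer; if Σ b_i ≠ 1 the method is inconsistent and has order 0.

b = (-3/125, -322/125, 3/5, 3)
c = (0, 5/4, 6/5, 1)
Ac = (0, 0, -1/4, -17/110)
Σ b_i: (-3/125)·1 + (-322/125)·1 + 3/5·1 + 3·1 = 1 ✓
b·c: (-322/125)·5/4 + 3/5·6/5 + 3·1 = 1/2 ✓
b·c²: (-322/125)·25/16 + 3/5·36/25 + 3·1 = -161/1000 ≠ 1/3 ⇒ order 2.
b·Ac: 3/5·(-1/4) + 3·(-17/110) = -27/44 ≠ 1/6

2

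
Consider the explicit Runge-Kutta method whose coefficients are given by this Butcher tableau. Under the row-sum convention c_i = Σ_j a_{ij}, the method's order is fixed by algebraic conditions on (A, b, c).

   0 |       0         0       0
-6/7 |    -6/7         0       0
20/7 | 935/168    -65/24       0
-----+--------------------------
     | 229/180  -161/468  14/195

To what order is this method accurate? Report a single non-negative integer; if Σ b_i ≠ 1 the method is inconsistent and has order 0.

3

b = (229/180, -161/468, 14/195)
c = (0, -6/7, 20/7)
Ac = (0, 0, 65/28)
Σ b_i: 229/180·1 + (-161/468)·1 + 14/195·1 = 1 ✓
b·c: (-161/468)·(-6/7) + 14/195·20/7 = 1/2 ✓
b·c²: (-161/468)·36/49 + 14/195·400/49 = 1/3 ✓
b·Ac: 14/195·65/28 = 1/6 ✓; 3 stages ⇒ order 3.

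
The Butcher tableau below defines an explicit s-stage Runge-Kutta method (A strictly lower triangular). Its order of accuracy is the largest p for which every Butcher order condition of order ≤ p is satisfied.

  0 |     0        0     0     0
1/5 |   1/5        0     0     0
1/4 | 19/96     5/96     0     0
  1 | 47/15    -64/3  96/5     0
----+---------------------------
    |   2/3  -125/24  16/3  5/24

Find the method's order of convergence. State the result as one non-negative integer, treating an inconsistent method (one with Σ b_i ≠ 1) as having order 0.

b = (2/3, -125/24, 16/3, 5/24)
c = (0, 1/5, 1/4, 1)
Ac = (0, 0, 1/96, 8/15)
Σ b_i: 2/3·1 + (-125/24)·1 + 16/3·1 + 5/24·1 = 1 ✓
b·c: (-125/24)·1/5 + 16/3·1/4 + 5/24·1 = 1/2 ✓
b·c²: (-125/24)·1/25 + 16/3·1/16 + 5/24·1 = 1/3 ✓
b·Ac: 16/3·1/96 + 5/24·8/15 = 1/6 ✓
b·c³: (-125/24)·1/125 + 16/3·1/64 + 5/24·1 = 1/4 ✓
b·(c∘Ac): 16/3·1/384 + 5/24·8/15 = 1/8 ✓
b·Ac²: 16/3·1/480 + 5/24·26/75 = 1/12 ✓
b·A²c: 5/24·1/5 = 1/24 ✓; 4 stages ⇒ order 4.

4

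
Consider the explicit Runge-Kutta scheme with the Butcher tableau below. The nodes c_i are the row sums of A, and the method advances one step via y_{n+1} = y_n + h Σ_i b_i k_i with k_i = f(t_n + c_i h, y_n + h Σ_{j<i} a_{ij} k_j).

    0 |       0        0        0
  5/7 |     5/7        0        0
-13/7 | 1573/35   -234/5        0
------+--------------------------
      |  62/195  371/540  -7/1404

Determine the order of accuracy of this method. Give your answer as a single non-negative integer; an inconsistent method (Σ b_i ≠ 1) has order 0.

3

b = (62/195, 371/540, -7/1404)
c = (0, 5/7, -13/7)
Ac = (0, 0, -234/7)
Σ b_i: 62/195·1 + 371/540·1 + (-7/1404)·1 = 1 ✓
b·c: 371/540·5/7 + (-7/1404)·(-13/7) = 1/2 ✓
b·c²: 371/540·25/49 + (-7/1404)·169/49 = 1/3 ✓
b·Ac: (-7/1404)·(-234/7) = 1/6 ✓; 3 stages ⇒ order 3.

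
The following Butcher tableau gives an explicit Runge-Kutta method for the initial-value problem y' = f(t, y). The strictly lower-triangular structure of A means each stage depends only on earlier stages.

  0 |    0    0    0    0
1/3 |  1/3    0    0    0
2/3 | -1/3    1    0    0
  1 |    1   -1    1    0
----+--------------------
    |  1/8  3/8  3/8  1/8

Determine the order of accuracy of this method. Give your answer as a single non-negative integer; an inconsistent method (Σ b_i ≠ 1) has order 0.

b = (1/8, 3/8, 3/8, 1/8)
c = (0, 1/3, 2/3, 1)
Ac = (0, 0, 1/3, 1/3)
Σ b_i: 1/8·1 + 3/8·1 + 3/8·1 + 1/8·1 = 1 ✓
b·c: 3/8·1/3 + 3/8·2/3 + 1/8·1 = 1/2 ✓
b·c²: 3/8·1/9 + 3/8·4/9 + 1/8·1 = 1/3 ✓
b·Ac: 3/8·1/3 + 1/8·1/3 = 1/6 ✓
b·c³: 3/8·1/27 + 3/8·8/27 + 1/8·1 = 1/4 ✓
b·(c∘Ac): 3/8·2/9 + 1/8·1/3 = 1/8 ✓
b·Ac²: 3/8·1/9 + 1/8·1/3 = 1/12 ✓
b·A²c: 1/8·1/3 = 1/24 ✓; 4 stages ⇒ order 4.

4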